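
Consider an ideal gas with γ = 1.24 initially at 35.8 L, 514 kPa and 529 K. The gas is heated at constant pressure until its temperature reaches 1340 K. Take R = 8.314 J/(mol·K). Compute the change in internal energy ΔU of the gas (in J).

n = P₁V₁/(RT₁) = 514×35.8/(8.314×529) = 4.18 mol.
Isobaric: P stays 514 kPa; V/T = const ⇒ T₂ = 1340 K, V₂ = 90.7 L.
For an ideal gas ΔU = nCvΔT with Cv = R/(γ−1) = 34.6 J/(mol·K).
ΔU = 4.18×34.6×(1340−529) = 118000 J.

118000 J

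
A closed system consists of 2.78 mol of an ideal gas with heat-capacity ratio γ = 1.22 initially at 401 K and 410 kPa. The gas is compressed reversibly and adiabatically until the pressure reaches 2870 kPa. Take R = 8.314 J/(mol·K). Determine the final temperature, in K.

570 K

V₁ = nRT₁/P₁ = 2.78×8.314×401/410 = 22.6 L.
Adiabatic: T₂/T₁ = (P₂/P₁)^((γ−1)/γ) ⇒ T₂ = 401×(7.00)^0.180 = 570 K; V₂ = 4.59 L.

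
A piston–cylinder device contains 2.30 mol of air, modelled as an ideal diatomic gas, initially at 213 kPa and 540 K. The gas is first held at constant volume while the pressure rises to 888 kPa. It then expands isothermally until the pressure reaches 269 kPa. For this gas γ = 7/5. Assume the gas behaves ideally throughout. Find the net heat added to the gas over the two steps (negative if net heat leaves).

V₁ = nRT₁/P₁ = 2.30×8.314×540/213 = 48.5 L.
Step 1 — Isochoric: V stays 48.5 L; P/T = const ⇒ T₂ = 2250 K, P₂ = 888 kPa.
W = 0 (no volume change).
ΔU = nCvΔT = 2.30×20.8×(2250−540) = 81800 J.
Q = ΔU = 81800 J.
State after step 1: P = 888 kPa, V = 48.5 L, T = 2250 K.
Step 2 — Isothermal: T stays 2250 K; PV = const ⇒ V₂ = 160 L, P₂ = 269 kPa.
ΔU = 0 (ideal gas, T constant).
W = nRT ln(V₂/V₁) = 2.30×8.314×2250×ln(3.30) = 51400 J.
Q = ΔU + W = 51400 J.
Net over both steps: W = 51400 J, Q = 133000 J, ΔU = 81800 J.

133000 J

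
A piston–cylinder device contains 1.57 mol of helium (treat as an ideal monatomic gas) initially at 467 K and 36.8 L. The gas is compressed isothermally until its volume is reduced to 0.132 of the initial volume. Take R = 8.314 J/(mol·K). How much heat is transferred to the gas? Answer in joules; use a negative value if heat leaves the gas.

-12300 J

P₁ = nRT₁/V₁ = 1.57×8.314×467/36.8 = 166 kPa.
Isothermal: T stays 467 K; PV = const ⇒ V₂ = 4.86 L, P₂ = 1250 kPa.
ΔU = 0 (ideal gas, T constant).
W = nRT ln(V₂/V₁) = 1.57×8.314×467×ln(0.132) = -12300 J.
Q = ΔU + W = -12300 J.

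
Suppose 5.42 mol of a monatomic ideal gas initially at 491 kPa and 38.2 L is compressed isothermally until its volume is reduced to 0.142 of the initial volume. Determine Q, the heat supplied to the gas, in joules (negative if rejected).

T₁ = P₁V₁/(nR) = 491×38.2/(5.42×8.314) = 416 K.
Isothermal: T stays 416 K; PV = const ⇒ V₂ = 5.42 L, P₂ = 3460 kPa.
ΔU = 0 (ideal gas, T constant).
W = nRT ln(V₂/V₁) = 5.42×8.314×416×ln(0.142) = -36600 J.
Q = ΔU + W = -36600 J.

-36600 J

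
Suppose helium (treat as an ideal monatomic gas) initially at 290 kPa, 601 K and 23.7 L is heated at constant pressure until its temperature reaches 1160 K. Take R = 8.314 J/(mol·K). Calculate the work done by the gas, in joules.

n = P₁V₁/(RT₁) = 290×23.7/(8.314×601) = 1.38 mol.
Isobaric: P stays 290 kPa; V/T = const ⇒ T₂ = 1160 K, V₂ = 45.7 L.
W = PΔV = 290×(45.7−23.7) kPa·L = 6390 J.

6390 J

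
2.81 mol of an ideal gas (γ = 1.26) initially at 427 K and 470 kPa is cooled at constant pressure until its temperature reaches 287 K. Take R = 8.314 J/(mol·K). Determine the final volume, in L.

14.3 L

V₁ = nRT₁/P₁ = 2.81×8.314×427/470 = 21.2 L.
Isobaric: P stays 470 kPa; V/T = const ⇒ T₂ = 287 K, V₂ = 14.3 L.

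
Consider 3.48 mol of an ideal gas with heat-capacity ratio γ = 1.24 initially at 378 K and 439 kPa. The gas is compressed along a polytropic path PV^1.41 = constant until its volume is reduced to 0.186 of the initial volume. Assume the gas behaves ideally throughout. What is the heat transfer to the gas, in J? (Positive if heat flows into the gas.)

V₁ = nRT₁/P₁ = 3.48×8.314×378/439 = 24.9 L.
Polytropic n=1.41: T₂ = T₁(V₁/V₂)^(n−1) = 378×(5.38)^0.41 = 753 K; P₂ = P₁(V₁/V₂)^n = 4700 kPa.
W = (P₁V₁−P₂V₂)/(n−1) = (439×24.9−4700×4.63)/0.41 = -26500 J.
ΔU = nCvΔT = 3.48×34.6×(753−378) = 45200 J.
Q = ΔU + W = 18800 J.

18800 J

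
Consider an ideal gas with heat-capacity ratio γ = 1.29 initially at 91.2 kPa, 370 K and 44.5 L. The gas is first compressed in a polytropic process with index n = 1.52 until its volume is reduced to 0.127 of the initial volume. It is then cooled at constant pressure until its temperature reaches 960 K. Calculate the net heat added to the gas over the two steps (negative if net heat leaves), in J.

5960 J

n = P₁V₁/(RT₁) = 91.2×44.5/(8.314×370) = 1.32 mol.
Step 1 — Polytropic n=1.52: T₂ = T₁(V₁/V₂)^(n−1) = 370×(7.87)^0.52 = 1080 K; P₂ = P₁(V₁/V₂)^n = 2100 kPa.
W = (P₁V₁−P₂V₂)/(n−1) = (91.2×44.5−2100×5.65)/0.52 = -15000 J.
ΔU = nCvΔT = 1.32×28.7×(1080−370) = 26900 J.
Q = ΔU + W = 11900 J.
State after step 1: P = 2100 kPa, V = 5.65 L, T = 1080 K.
Step 2 — Isobaric: P stays 2100 kPa; V/T = const ⇒ T₂ = 960 K, V₂ = 5.01 L.
W = PΔV = 2100×(5.01−5.65) kPa·L = -1340 J.
ΔU = nCvΔT = 1.32×28.7×(960−1080) = -4610 J.
Q = ΔU + W = nCpΔT = -5950 J.
Net over both steps: W = -16400 J, Q = 5960 J, ΔU = 22300 J.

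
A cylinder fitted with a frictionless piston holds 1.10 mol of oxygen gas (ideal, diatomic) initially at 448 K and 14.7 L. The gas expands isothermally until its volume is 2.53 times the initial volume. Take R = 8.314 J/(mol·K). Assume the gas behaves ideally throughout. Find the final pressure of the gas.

110 kPa

P₁ = nRT₁/V₁ = 1.10×8.314×448/14.7 = 279 kPa.
Isothermal: T stays 448 K; PV = const ⇒ V₂ = 37.2 L, P₂ = 110 kPa.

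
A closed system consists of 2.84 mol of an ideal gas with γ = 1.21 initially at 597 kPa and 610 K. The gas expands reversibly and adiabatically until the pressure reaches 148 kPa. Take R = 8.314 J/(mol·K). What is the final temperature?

V₁ = nRT₁/P₁ = 2.84×8.314×610/597 = 24.1 L.
Adiabatic: T₂/T₁ = (P₂/P₁)^((γ−1)/γ) ⇒ T₂ = 610×(0.248)^0.174 = 479 K; V₂ = 76.4 L.

479 K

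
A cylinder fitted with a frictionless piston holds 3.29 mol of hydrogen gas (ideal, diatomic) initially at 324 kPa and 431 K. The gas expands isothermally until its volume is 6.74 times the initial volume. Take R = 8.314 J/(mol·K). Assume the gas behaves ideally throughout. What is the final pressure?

48.1 kPa

V₁ = nRT₁/P₁ = 3.29×8.314×431/324 = 36.4 L.
Isothermal: T stays 431 K; PV = const ⇒ V₂ = 245 L, P₂ = 48.1 kPa.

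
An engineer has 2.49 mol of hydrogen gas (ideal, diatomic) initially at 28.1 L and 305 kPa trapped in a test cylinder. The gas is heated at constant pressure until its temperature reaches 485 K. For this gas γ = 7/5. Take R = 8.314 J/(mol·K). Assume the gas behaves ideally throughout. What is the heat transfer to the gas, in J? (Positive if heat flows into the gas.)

T₁ = P₁V₁/(nR) = 305×28.1/(2.49×8.314) = 414 K.
Isobaric: P stays 305 kPa; V/T = const ⇒ T₂ = 485 K, V₂ = 32.9 L.
W = PΔV = 305×(32.9−28.1) kPa·L = 1470 J.
ΔU = nCvΔT = 2.49×20.8×(485−414) = 3670 J.
Q = ΔU + W = nCpΔT = 5140 J.

5140 J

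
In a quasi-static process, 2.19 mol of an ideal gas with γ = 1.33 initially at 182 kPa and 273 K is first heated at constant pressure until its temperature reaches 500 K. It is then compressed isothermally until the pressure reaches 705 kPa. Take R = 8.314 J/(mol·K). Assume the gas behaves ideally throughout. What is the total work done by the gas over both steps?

V₁ = nRT₁/P₁ = 2.19×8.314×273/182 = 27.3 L.
Step 1 — Isobaric: P stays 182 kPa; V/T = const ⇒ T₂ = 500 K, V₂ = 50.0 L.
W = PΔV = 182×(50.0−27.3) kPa·L = 4130 J.
ΔU = nCvΔT = 2.19×25.2×(500−273) = 12500 J.
Q = ΔU + W = nCpΔT = 16700 J.
State after step 1: P = 182 kPa, V = 50.0 L, T = 500 K.
Step 2 — Isothermal: T stays 500 K; PV = const ⇒ V₂ = 12.9 L, P₂ = 705 kPa.
ΔU = 0 (ideal gas, T constant).
W = nRT ln(V₂/V₁) = 2.19×8.314×500×ln(0.258) = -12300 J.
Q = ΔU + W = -12300 J.
Net over both steps: W = -8200 J, Q = 4330 J, ΔU = 12500 J.

-8200 J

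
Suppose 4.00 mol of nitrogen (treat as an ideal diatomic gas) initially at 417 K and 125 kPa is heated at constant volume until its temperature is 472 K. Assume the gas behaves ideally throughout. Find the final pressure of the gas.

141 kPa

V₁ = nRT₁/P₁ = 4.00×8.314×417/125 = 111 L.
Isochoric: V stays 111 L; P/T = const ⇒ T₂ = 472 K, P₂ = 141 kPa.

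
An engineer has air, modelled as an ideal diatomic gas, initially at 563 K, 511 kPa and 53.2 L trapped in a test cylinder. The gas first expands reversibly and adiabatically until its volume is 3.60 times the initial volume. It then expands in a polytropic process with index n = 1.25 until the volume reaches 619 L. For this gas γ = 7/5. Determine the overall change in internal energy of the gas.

-37600 J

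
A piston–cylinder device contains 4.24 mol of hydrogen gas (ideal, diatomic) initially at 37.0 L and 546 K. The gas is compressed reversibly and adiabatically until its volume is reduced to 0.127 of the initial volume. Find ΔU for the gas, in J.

61700 J

P₁ = nRT₁/V₁ = 4.24×8.314×546/37.0 = 520 kPa.
Adiabatic: TV^(γ−1) = const ⇒ T₂ = 546×(7.87)^0.400 = 1250 K; PV^γ = const ⇒ P₂ = 9350 kPa.
For an ideal gas ΔU = nCvΔT with Cv = (5/2)R = 20.8 J/(mol·K).
ΔU = 4.24×20.8×(1250−546) = 61700 J.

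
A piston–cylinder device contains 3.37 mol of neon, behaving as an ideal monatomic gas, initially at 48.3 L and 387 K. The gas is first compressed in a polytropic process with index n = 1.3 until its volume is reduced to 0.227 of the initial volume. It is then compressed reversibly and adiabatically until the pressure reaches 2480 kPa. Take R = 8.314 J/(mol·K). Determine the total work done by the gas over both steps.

P₁ = nRT₁/V₁ = 3.37×8.314×387/48.3 = 224 kPa.
Step 1 — Polytropic n=1.3: T₂ = T₁(V₁/V₂)^(n−1) = 387×(4.41)^0.30 = 604 K; P₂ = P₁(V₁/V₂)^n = 1540 kPa.
W = (P₁V₁−P₂V₂)/(n−1) = (224×48.3−1540×11.0)/0.30 = -20200 J.
ΔU = nCvΔT = 3.37×12.5×(604−387) = 9110 J.
Q = ΔU + W = -11100 J.
State after step 1: P = 1540 kPa, V = 11.0 L, T = 604 K.
Step 2 — Adiabatic: T₂/T₁ = (P₂/P₁)^((γ−1)/γ) ⇒ T₂ = 604×(1.61)^0.400 = 730 K; V₂ = 8.25 L.
ΔU = nCvΔT = 3.37×12.5×(730−604) = 5300 J.
Q = 0 for an adiabatic process, so W = −ΔU = -5300 J.
Net over both steps: W = -25600 J, Q = -11100 J, ΔU = 14400 J.

-25600 J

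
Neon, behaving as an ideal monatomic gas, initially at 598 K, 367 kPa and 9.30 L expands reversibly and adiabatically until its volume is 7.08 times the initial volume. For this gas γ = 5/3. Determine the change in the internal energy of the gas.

-3730 J

n = P₁V₁/(RT₁) = 367×9.30/(8.314×598) = 0.686 mol.
Adiabatic: TV^(γ−1) = const ⇒ T₂ = 598×(0.141)^0.667 = 162 K; PV^γ = const ⇒ P₂ = 14.1 kPa.
For an ideal gas ΔU = nCvΔT with Cv = (3/2)R = 12.5 J/(mol·K).
ΔU = 0.686×12.5×(162−598) = -3730 J.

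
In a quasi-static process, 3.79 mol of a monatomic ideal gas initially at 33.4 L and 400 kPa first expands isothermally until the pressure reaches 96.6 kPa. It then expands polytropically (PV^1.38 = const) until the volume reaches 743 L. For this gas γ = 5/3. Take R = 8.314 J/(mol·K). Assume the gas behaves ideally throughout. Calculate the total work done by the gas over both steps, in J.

35600 J

T₁ = P₁V₁/(nR) = 400×33.4/(3.79×8.314) = 424 K.
Step 1 — Isothermal: T stays 424 K; PV = const ⇒ V₂ = 138 L, P₂ = 96.6 kPa.
ΔU = 0 (ideal gas, T constant).
W = nRT ln(V₂/V₁) = 3.79×8.314×424×ln(4.14) = 19000 J.
Q = ΔU + W = 19000 J.
State after step 1: P = 96.6 kPa, V = 138 L, T = 424 K.
Step 2 — Polytropic n=1.38: T₂ = T₁(V₁/V₂)^(n−1) = 424×(0.186)^0.38 = 224 K; P₂ = P₁(V₁/V₂)^n = 9.49 kPa.
W = (P₁V₁−P₂V₂)/(n−1) = (96.6×138−9.49×743)/0.38 = 16600 J.
ΔU = nCvΔT = 3.79×12.5×(224−424) = -9460 J.
Q = ΔU + W = 7140 J.
Net over both steps: W = 35600 J, Q = 26100 J, ΔU = -9460 J.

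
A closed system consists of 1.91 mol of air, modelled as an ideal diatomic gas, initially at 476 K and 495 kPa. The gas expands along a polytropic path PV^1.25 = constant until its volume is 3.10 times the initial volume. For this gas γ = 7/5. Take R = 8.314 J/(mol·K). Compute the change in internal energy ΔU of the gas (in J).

-4660 J

V₁ = nRT₁/P₁ = 1.91×8.314×476/495 = 15.3 L.
Polytropic n=1.25: T₂ = T₁(V₁/V₂)^(n−1) = 476×(0.323)^0.25 = 359 K; P₂ = P₁(V₁/V₂)^n = 120 kPa.
For an ideal gas ΔU = nCvΔT with Cv = (5/2)R = 20.8 J/(mol·K).
ΔU = 1.91×20.8×(359−476) = -4660 J.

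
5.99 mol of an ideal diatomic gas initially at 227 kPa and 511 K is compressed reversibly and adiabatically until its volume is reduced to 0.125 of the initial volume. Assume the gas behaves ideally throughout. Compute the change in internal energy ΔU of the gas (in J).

82500 J

V₁ = nRT₁/P₁ = 5.99×8.314×511/227 = 112 L.
Adiabatic: TV^(γ−1) = const ⇒ T₂ = 511×(8.00)^0.400 = 1170 K; PV^γ = const ⇒ P₂ = 4170 kPa.
For an ideal gas ΔU = nCvΔT with Cv = (5/2)R = 20.8 J/(mol·K).
ΔU = 5.99×20.8×(1170−511) = 82500 J.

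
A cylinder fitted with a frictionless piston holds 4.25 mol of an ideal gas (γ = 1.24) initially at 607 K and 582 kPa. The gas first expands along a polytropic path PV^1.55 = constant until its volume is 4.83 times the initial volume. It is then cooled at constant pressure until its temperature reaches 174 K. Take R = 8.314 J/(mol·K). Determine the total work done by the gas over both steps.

19700 J

V₁ = nRT₁/P₁ = 4.25×8.314×607/582 = 36.9 L.
Step 1 — Polytropic n=1.55: T₂ = T₁(V₁/V₂)^(n−1) = 607×(0.207)^0.55 = 255 K; P₂ = P₁(V₁/V₂)^n = 50.7 kPa.
W = (P₁V₁−P₂V₂)/(n−1) = (582×36.9−50.7×178)/0.55 = 22600 J.
ΔU = nCvΔT = 4.25×34.6×(255−607) = -51800 J.
Q = ΔU + W = -29200 J.
State after step 1: P = 50.7 kPa, V = 178 L, T = 255 K.
Step 2 — Isobaric: P stays 50.7 kPa; V/T = const ⇒ T₂ = 174 K, V₂ = 121 L.
W = PΔV = 50.7×(121−178) kPa·L = -2870 J.
ΔU = nCvΔT = 4.25×34.6×(174−255) = -12000 J.
Q = ΔU + W = nCpΔT = -14800 J.
Net over both steps: W = 19700 J, Q = -44000 J, ΔU = -63700 J.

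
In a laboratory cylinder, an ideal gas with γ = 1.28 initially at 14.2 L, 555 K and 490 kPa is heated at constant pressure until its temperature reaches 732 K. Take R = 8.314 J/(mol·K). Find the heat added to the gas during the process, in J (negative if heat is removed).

10100 J

n = P₁V₁/(RT₁) = 490×14.2/(8.314×555) = 1.51 mol.
Isobaric: P stays 490 kPa; V/T = const ⇒ T₂ = 732 K, V₂ = 18.7 L.
W = PΔV = 490×(18.7−14.2) kPa·L = 2220 J.
ΔU = nCvΔT = 1.51×29.7×(732−555) = 7930 J.
Q = ΔU + W = nCpΔT = 10100 J.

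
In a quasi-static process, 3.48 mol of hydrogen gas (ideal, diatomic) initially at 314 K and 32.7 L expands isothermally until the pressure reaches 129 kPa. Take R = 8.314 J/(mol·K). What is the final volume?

70.4 L

P₁ = nRT₁/V₁ = 3.48×8.314×314/32.7 = 278 kPa.
Isothermal: T stays 314 K; PV = const ⇒ V₂ = 70.4 L, P₂ = 129 kPa.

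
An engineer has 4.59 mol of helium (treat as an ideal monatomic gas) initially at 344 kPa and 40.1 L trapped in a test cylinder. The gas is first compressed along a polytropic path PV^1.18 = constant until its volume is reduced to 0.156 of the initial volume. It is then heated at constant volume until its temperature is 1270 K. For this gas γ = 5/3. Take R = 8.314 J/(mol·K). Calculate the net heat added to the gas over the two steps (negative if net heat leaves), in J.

21600 J

T₁ = P₁V₁/(nR) = 344×40.1/(4.59×8.314) = 361 K.
Step 1 — Polytropic n=1.18: T₂ = T₁(V₁/V₂)^(n−1) = 361×(6.41)^0.18 = 505 K; P₂ = P₁(V₁/V₂)^n = 3080 kPa.
W = (P₁V₁−P₂V₂)/(n−1) = (344×40.1−3080×6.26)/0.18 = -30400 J.
ΔU = nCvΔT = 4.59×12.5×(505−361) = 8220 J.
Q = ΔU + W = -22200 J.
State after step 1: P = 3080 kPa, V = 6.26 L, T = 505 K.
Step 2 — Isochoric: V stays 6.26 L; P/T = const ⇒ T₂ = 1270 K, P₂ = 7750 kPa.
W = 0 (no volume change).
ΔU = nCvΔT = 4.59×12.5×(1270−505) = 43800 J.
Q = ΔU = 43800 J.
Net over both steps: W = -30400 J, Q = 21600 J, ΔU = 52000 J.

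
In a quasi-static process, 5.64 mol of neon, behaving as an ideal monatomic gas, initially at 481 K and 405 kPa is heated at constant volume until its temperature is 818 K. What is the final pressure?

V₁ = nRT₁/P₁ = 5.64×8.314×481/405 = 55.7 L.
Isochoric: V stays 55.7 L; P/T = const ⇒ T₂ = 818 K, P₂ = 689 kPa.

689 kPa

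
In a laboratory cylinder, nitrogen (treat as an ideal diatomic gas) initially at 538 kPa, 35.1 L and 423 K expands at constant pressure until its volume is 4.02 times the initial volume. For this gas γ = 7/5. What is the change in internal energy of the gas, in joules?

143000 J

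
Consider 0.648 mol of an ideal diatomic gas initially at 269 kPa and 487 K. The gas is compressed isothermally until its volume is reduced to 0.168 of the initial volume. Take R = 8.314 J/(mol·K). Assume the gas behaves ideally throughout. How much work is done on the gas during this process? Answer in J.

4680 J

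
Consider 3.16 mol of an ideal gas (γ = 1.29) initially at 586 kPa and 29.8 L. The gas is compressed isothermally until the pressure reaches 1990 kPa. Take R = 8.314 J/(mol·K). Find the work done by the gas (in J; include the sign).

-21300 J

T₁ = P₁V₁/(nR) = 586×29.8/(3.16×8.314) = 665 K.
Isothermal: T stays 665 K; PV = const ⇒ V₂ = 8.78 L, P₂ = 1990 kPa.
W = nRT ln(V₂/V₁) = 3.16×8.314×665×ln(0.294) = -21300 J.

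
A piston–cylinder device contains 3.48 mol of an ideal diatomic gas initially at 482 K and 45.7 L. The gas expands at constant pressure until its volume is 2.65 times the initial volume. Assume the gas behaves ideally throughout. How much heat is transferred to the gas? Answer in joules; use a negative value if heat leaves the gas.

P₁ = nRT₁/V₁ = 3.48×8.314×482/45.7 = 305 kPa.
Isobaric: P stays 305 kPa; V/T = const ⇒ T₂ = 1280 K, V₂ = 121 L.
W = PΔV = 305×(121−45.7) kPa·L = 23000 J.
ΔU = nCvΔT = 3.48×20.8×(1280−482) = 57500 J.
Q = ΔU + W = nCpΔT = 80500 J.

80500 J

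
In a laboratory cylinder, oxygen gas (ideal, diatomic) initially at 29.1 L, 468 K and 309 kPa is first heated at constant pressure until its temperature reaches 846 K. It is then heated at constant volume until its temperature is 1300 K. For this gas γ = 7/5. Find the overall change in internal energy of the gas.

40000 J

n = P₁V₁/(RT₁) = 309×29.1/(8.314×468) = 2.31 mol.
Step 1 — Isobaric: P stays 309 kPa; V/T = const ⇒ T₂ = 846 K, V₂ = 52.6 L.
W = PΔV = 309×(52.6−29.1) kPa·L = 7260 J.
ΔU = nCvΔT = 2.31×20.8×(846−468) = 18200 J.
Q = ΔU + W = nCpΔT = 25400 J.
State after step 1: P = 309 kPa, V = 52.6 L, T = 846 K.
Step 2 — Isochoric: V stays 52.6 L; P/T = const ⇒ T₂ = 1300 K, P₂ = 475 kPa.
W = 0 (no volume change).
ΔU = nCvΔT = 2.31×20.8×(1300−846) = 21800 J.
Q = ΔU = 21800 J.
Net over both steps: W = 7260 J, Q = 47200 J, ΔU = 40000 J.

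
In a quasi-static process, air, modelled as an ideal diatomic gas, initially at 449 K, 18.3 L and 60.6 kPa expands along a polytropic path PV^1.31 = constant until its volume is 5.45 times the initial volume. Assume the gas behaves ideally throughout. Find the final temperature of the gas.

Polytropic n=1.31: T₂ = T₁(V₁/V₂)^(n−1) = 449×(0.183)^0.31 = 265 K; P₂ = P₁(V₁/V₂)^n = 6.57 kPa.

265 K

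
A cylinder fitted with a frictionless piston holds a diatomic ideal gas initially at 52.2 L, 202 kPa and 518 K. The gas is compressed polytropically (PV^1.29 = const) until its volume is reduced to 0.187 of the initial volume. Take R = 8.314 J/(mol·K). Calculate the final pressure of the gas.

1760 kPa

Polytropic n=1.29: T₂ = T₁(V₁/V₂)^(n−1) = 518×(5.35)^0.29 = 842 K; P₂ = P₁(V₁/V₂)^n = 1760 kPa.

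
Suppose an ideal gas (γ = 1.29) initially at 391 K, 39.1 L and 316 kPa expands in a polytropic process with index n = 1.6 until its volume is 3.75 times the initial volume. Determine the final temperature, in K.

Polytropic n=1.6: T₂ = T₁(V₁/V₂)^(n−1) = 391×(0.267)^0.60 = 177 K; P₂ = P₁(V₁/V₂)^n = 38.1 kPa.

177 K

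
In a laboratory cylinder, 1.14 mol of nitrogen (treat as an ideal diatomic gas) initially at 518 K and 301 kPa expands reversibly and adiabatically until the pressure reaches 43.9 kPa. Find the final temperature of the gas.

299 K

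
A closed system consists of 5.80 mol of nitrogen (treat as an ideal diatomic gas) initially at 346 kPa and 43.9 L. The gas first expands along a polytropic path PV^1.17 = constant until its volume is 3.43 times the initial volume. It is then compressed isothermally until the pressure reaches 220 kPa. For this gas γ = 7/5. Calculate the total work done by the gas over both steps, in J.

T₁ = P₁V₁/(nR) = 346×43.9/(5.80×8.314) = 315 K.
Step 1 — Polytropic n=1.17: T₂ = T₁(V₁/V₂)^(n−1) = 315×(0.292)^0.17 = 255 K; P₂ = P₁(V₁/V₂)^n = 81.8 kPa.
W = (P₁V₁−P₂V₂)/(n−1) = (346×43.9−81.8×151)/0.17 = 16900 J.
ΔU = nCvΔT = 5.80×20.8×(255−315) = -7180 J.
Q = ΔU + W = 9710 J.
State after step 1: P = 81.8 kPa, V = 151 L, T = 255 K.
Step 2 — Isothermal: T stays 255 K; PV = const ⇒ V₂ = 56.0 L, P₂ = 220 kPa.
ΔU = 0 (ideal gas, T constant).
W = nRT ln(V₂/V₁) = 5.80×8.314×255×ln(0.372) = -12200 J.
Q = ΔU + W = -12200 J.
Net over both steps: W = 4700 J, Q = -2470 J, ΔU = -7180 J.

4700 J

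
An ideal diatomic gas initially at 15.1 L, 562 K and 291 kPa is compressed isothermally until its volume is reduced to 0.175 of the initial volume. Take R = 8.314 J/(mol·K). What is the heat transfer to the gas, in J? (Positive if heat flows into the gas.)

n = P₁V₁/(RT₁) = 291×15.1/(8.314×562) = 0.940 mol.
Isothermal: T stays 562 K; PV = const ⇒ V₂ = 2.64 L, P₂ = 1660 kPa.
ΔU = 0 (ideal gas, T constant).
W = nRT ln(V₂/V₁) = 0.940×8.314×562×ln(0.175) = -7660 J.
Q = ΔU + W = -7660 J.

-7660 J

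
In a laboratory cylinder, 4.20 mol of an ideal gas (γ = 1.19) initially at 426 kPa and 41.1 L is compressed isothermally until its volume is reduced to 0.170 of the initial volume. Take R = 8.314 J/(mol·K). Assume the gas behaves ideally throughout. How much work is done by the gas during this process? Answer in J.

T₁ = P₁V₁/(nR) = 426×41.1/(4.20×8.314) = 501 K.
Isothermal: T stays 501 K; PV = const ⇒ V₂ = 6.99 L, P₂ = 2510 kPa.
W = nRT ln(V₂/V₁) = 4.20×8.314×501×ln(0.170) = -31000 J.

-31000 J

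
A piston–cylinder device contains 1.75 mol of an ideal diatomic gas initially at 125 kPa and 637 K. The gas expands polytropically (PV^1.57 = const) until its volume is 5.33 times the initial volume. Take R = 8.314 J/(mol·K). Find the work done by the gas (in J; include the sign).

V₁ = nRT₁/P₁ = 1.75×8.314×637/125 = 74.1 L.
Polytropic n=1.57: T₂ = T₁(V₁/V₂)^(n−1) = 637×(0.188)^0.57 = 245 K; P₂ = P₁(V₁/V₂)^n = 9.04 kPa.
W = (P₁V₁−P₂V₂)/(n−1) = (125×74.1−9.04×395)/0.57 = 10000 J.

10000 J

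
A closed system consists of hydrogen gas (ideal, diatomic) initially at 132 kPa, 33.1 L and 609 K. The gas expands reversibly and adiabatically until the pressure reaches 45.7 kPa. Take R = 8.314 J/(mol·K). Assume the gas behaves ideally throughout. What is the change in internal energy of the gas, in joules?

n = P₁V₁/(RT₁) = 132×33.1/(8.314×609) = 0.863 mol.
Adiabatic: T₂/T₁ = (P₂/P₁)^((γ−1)/γ) ⇒ T₂ = 609×(0.346)^0.286 = 450 K; V₂ = 70.6 L.
For an ideal gas ΔU = nCvΔT with Cv = (5/2)R = 20.8 J/(mol·K).
ΔU = 0.863×20.8×(450−609) = -2860 J.

-2860 J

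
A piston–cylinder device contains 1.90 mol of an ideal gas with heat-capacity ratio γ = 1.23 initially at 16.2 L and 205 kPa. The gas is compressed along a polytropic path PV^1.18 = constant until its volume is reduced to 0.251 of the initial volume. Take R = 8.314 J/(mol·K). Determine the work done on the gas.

5210 J

T₁ = P₁V₁/(nR) = 205×16.2/(1.90×8.314) = 210 K.
Polytropic n=1.18: T₂ = T₁(V₁/V₂)^(n−1) = 210×(3.98)^0.18 = 270 K; P₂ = P₁(V₁/V₂)^n = 1050 kPa.
W = (P₁V₁−P₂V₂)/(n−1) = (205×16.2−1050×4.07)/0.18 = -5210 J.
Work done on the gas = −W_by = 5210 J.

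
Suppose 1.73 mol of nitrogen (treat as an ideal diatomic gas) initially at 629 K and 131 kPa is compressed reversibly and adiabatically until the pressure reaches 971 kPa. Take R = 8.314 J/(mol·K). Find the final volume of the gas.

V₁ = nRT₁/P₁ = 1.73×8.314×629/131 = 69.1 L.
Adiabatic: T₂/T₁ = (P₂/P₁)^((γ−1)/γ) ⇒ T₂ = 629×(7.41)^0.286 = 1110 K; V₂ = 16.5 L.

16.5 L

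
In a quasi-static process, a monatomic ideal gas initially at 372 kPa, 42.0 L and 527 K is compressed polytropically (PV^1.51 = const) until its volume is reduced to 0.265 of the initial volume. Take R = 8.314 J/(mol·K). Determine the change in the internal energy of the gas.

22700 J

n = P₁V₁/(RT₁) = 372×42.0/(8.314×527) = 3.57 mol.
Polytropic n=1.51: T₂ = T₁(V₁/V₂)^(n−1) = 527×(3.77)^0.51 = 1040 K; P₂ = P₁(V₁/V₂)^n = 2760 kPa.
For an ideal gas ΔU = nCvΔT with Cv = (3/2)R = 12.5 J/(mol·K).
ΔU = 3.57×12.5×(1040−527) = 22700 J.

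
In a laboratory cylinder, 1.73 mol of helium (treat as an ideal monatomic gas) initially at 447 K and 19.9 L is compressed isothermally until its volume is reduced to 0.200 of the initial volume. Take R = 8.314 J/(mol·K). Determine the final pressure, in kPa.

P₁ = nRT₁/V₁ = 1.73×8.314×447/19.9 = 323 kPa.
Isothermal: T stays 447 K; PV = const ⇒ V₂ = 3.98 L, P₂ = 1620 kPa.

1620 kPa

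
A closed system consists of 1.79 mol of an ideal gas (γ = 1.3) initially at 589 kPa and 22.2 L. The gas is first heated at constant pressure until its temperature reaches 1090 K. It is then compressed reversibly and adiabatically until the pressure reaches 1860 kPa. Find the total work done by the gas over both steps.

-13300 J

T₁ = P₁V₁/(nR) = 589×22.2/(1.79×8.314) = 879 K.
Step 1 — Isobaric: P stays 589 kPa; V/T = const ⇒ T₂ = 1090 K, V₂ = 27.5 L.
W = PΔV = 589×(27.5−22.2) kPa·L = 3150 J.
ΔU = nCvΔT = 1.79×27.7×(1090−879) = 10500 J.
Q = ΔU + W = nCpΔT = 13600 J.
State after step 1: P = 589 kPa, V = 27.5 L, T = 1090 K.
Step 2 — Adiabatic: T₂/T₁ = (P₂/P₁)^((γ−1)/γ) ⇒ T₂ = 1090×(3.16)^0.231 = 1420 K; V₂ = 11.4 L.
ΔU = nCvΔT = 1.79×27.7×(1420−1090) = 16400 J.
Q = 0 for an adiabatic process, so W = −ΔU = -16400 J.
Net over both steps: W = -13300 J, Q = 13600 J, ΔU = 26900 J.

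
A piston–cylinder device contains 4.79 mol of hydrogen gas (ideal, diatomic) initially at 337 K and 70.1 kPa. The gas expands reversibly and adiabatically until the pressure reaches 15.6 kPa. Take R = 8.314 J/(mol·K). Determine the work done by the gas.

V₁ = nRT₁/P₁ = 4.79×8.314×337/70.1 = 191 L.
Adiabatic: T₂/T₁ = (P₂/P₁)^((γ−1)/γ) ⇒ T₂ = 337×(0.223)^0.286 = 219 K; V₂ = 560 L.
ΔU = nCvΔT = 4.79×20.8×(219−337) = -11700 J.
Q = 0 for an adiabatic process, so W = −ΔU = 11700 J.

11700 J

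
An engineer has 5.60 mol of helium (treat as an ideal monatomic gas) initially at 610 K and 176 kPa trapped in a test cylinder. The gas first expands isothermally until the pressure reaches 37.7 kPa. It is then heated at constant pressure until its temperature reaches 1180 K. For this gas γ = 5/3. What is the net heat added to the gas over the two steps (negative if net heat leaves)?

110000 J

V₁ = nRT₁/P₁ = 5.60×8.314×610/176 = 161 L.
Step 1 — Isothermal: T stays 610 K; PV = const ⇒ V₂ = 753 L, P₂ = 37.7 kPa.
ΔU = 0 (ideal gas, T constant).
W = nRT ln(V₂/V₁) = 5.60×8.314×610×ln(4.67) = 43800 J.
Q = ΔU + W = 43800 J.
State after step 1: P = 37.7 kPa, V = 753 L, T = 610 K.
Step 2 — Isobaric: P stays 37.7 kPa; V/T = const ⇒ T₂ = 1180 K, V₂ = 1460 L.
W = PΔV = 37.7×(1460−753) kPa·L = 26500 J.
ΔU = nCvΔT = 5.60×12.5×(1180−610) = 39800 J.
Q = ΔU + W = nCpΔT = 66300 J.
Net over both steps: W = 70300 J, Q = 110000 J, ΔU = 39800 J.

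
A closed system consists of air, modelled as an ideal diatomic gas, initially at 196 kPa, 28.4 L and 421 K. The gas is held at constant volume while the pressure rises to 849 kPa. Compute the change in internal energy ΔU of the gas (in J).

n = P₁V₁/(RT₁) = 196×28.4/(8.314×421) = 1.59 mol.
Isochoric: V stays 28.4 L; P/T = const ⇒ T₂ = 1820 K, P₂ = 849 kPa.
For an ideal gas ΔU = nCvΔT with Cv = (5/2)R = 20.8 J/(mol·K).
ΔU = 1.59×20.8×(1820−421) = 46400 J.

46400 J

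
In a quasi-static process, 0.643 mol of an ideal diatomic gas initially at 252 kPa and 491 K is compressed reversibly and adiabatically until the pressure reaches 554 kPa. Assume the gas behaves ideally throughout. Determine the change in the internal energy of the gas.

1660 J

V₁ = nRT₁/P₁ = 0.643×8.314×491/252 = 10.4 L.
Adiabatic: T₂/T₁ = (P₂/P₁)^((γ−1)/γ) ⇒ T₂ = 491×(2.20)^0.286 = 615 K; V₂ = 5.93 L.
For an ideal gas ΔU = nCvΔT with Cv = (5/2)R = 20.8 J/(mol·K).
ΔU = 0.643×20.8×(615−491) = 1660 J.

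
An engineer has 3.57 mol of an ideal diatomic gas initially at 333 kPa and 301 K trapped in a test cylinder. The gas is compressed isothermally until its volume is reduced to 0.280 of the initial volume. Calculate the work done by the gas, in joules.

-11400 J

V₁ = nRT₁/P₁ = 3.57×8.314×301/333 = 26.8 L.
Isothermal: T stays 301 K; PV = const ⇒ V₂ = 7.51 L, P₂ = 1190 kPa.
W = nRT ln(V₂/V₁) = 3.57×8.314×301×ln(0.280) = -11400 J.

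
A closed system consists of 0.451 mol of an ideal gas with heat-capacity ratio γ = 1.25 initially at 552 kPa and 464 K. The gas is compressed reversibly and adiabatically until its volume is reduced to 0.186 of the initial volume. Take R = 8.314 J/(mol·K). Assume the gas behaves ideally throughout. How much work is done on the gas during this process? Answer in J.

V₁ = nRT₁/P₁ = 0.451×8.314×464/552 = 3.15 L.
Adiabatic: TV^(γ−1) = const ⇒ T₂ = 464×(5.38)^0.250 = 707 K; PV^γ = const ⇒ P₂ = 4520 kPa.
ΔU = nCvΔT = 0.451×33.3×(707−464) = 3640 J.
Q = 0 for an adiabatic process, so W = −ΔU = -3640 J.
Work done on the gas = −W_by = 3640 J.

3640 J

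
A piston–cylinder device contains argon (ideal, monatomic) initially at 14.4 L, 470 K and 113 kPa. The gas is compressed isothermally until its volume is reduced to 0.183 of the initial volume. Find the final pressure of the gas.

617 kPa

Isothermal: T stays 470 K; PV = const ⇒ V₂ = 2.64 L, P₂ = 617 kPa.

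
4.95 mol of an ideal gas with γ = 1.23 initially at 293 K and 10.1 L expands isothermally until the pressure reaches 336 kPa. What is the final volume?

P₁ = nRT₁/V₁ = 4.95×8.314×293/10.1 = 1190 kPa.
Isothermal: T stays 293 K; PV = const ⇒ V₂ = 35.9 L, P₂ = 336 kPa.

35.9 L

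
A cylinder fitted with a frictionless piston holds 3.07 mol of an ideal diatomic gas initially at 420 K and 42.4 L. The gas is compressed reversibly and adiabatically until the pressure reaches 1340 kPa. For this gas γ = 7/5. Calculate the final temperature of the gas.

676 K

P₁ = nRT₁/V₁ = 3.07×8.314×420/42.4 = 253 kPa.
Adiabatic: T₂/T₁ = (P₂/P₁)^((γ−1)/γ) ⇒ T₂ = 420×(5.30)^0.286 = 676 K; V₂ = 12.9 L.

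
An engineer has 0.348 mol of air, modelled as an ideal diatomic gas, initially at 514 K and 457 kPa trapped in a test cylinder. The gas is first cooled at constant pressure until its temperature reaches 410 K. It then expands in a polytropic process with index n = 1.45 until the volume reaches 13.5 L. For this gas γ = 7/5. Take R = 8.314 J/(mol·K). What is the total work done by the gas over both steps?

1080 J

V₁ = nRT₁/P₁ = 0.348×8.314×514/457 = 3.25 L.
Step 1 — Isobaric: P stays 457 kPa; V/T = const ⇒ T₂ = 410 K, V₂ = 2.60 L.
W = PΔV = 457×(2.60−3.25) kPa·L = -301 J.
ΔU = nCvΔT = 0.348×20.8×(410−514) = -752 J.
Q = ΔU + W = nCpΔT = -1050 J.
State after step 1: P = 457 kPa, V = 2.60 L, T = 410 K.
Step 2 — Polytropic n=1.45: T₂ = T₁(V₁/V₂)^(n−1) = 410×(0.192)^0.45 = 195 K; P₂ = P₁(V₁/V₂)^n = 41.8 kPa.
W = (P₁V₁−P₂V₂)/(n−1) = (457×2.60−41.8×13.5)/0.45 = 1380 J.
ΔU = nCvΔT = 0.348×20.8×(195−410) = -1550 J.
Q = ΔU + W = -173 J.
Net over both steps: W = 1080 J, Q = -1230 J, ΔU = -2310 J.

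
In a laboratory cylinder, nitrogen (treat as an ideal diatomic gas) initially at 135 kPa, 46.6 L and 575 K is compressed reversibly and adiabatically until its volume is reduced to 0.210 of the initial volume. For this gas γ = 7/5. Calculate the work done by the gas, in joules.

-13600 J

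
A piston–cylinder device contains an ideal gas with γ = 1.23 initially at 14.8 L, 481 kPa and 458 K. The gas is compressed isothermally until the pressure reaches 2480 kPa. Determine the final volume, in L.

2.87 L

Isothermal: T stays 458 K; PV = const ⇒ V₂ = 2.87 L, P₂ = 2480 kPa.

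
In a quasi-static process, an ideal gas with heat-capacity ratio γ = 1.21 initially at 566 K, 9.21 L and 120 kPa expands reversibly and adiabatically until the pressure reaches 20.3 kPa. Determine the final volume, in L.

40.0 L

Adiabatic: T₂/T₁ = (P₂/P₁)^((γ−1)/γ) ⇒ T₂ = 566×(0.169)^0.174 = 416 K; V₂ = 40.0 L.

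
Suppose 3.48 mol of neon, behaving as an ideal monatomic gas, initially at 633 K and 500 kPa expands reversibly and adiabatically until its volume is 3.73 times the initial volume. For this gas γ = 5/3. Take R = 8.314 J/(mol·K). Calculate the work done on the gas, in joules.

-16000 J

V₁ = nRT₁/P₁ = 3.48×8.314×633/500 = 36.6 L.
Adiabatic: TV^(γ−1) = const ⇒ T₂ = 633×(0.268)^0.667 = 263 K; PV^γ = const ⇒ P₂ = 55.7 kPa.
ΔU = nCvΔT = 3.48×12.5×(263−633) = -16000 J.
Q = 0 for an adiabatic process, so W = −ΔU = 16000 J.
Work done on the gas = −W_by = -16000 J.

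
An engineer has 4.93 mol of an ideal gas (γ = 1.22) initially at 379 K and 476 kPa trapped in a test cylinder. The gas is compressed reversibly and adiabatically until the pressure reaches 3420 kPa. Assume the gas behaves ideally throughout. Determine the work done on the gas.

30200 J

V₁ = nRT₁/P₁ = 4.93×8.314×379/476 = 32.6 L.
Adiabatic: T₂/T₁ = (P₂/P₁)^((γ−1)/γ) ⇒ T₂ = 379×(7.18)^0.180 = 541 K; V₂ = 6.48 L.
ΔU = nCvΔT = 4.93×37.8×(541−379) = 30200 J.
Q = 0 for an adiabatic process, so W = −ΔU = -30200 J.
Work done on the gas = −W_by = 30200 J.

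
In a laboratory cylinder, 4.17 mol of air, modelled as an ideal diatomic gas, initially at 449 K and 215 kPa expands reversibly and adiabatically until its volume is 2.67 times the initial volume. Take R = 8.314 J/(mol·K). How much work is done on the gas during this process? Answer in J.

-12600 J

V₁ = nRT₁/P₁ = 4.17×8.314×449/215 = 72.4 L.
Adiabatic: TV^(γ−1) = const ⇒ T₂ = 449×(0.375)^0.400 = 303 K; PV^γ = const ⇒ P₂ = 54.4 kPa.
ΔU = nCvΔT = 4.17×20.8×(303−449) = -12600 J.
Q = 0 for an adiabatic process, so W = −ΔU = 12600 J.
Work done on the gas = −W_by = -12600 J.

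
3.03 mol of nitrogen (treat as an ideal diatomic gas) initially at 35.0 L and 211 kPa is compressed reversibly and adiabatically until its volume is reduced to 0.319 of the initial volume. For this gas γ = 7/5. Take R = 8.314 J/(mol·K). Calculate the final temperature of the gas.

T₁ = P₁V₁/(nR) = 211×35.0/(3.03×8.314) = 293 K.
Adiabatic: TV^(γ−1) = const ⇒ T₂ = 293×(3.13)^0.400 = 463 K; PV^γ = const ⇒ P₂ = 1040 kPa.

463 K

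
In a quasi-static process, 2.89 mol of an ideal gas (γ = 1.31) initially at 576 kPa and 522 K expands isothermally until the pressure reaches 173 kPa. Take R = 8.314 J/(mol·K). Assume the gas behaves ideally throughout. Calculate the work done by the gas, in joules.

15100 J

V₁ = nRT₁/P₁ = 2.89×8.314×522/576 = 21.8 L.
Isothermal: T stays 522 K; PV = const ⇒ V₂ = 72.5 L, P₂ = 173 kPa.
W = nRT ln(V₂/V₁) = 2.89×8.314×522×ln(3.33) = 15100 J.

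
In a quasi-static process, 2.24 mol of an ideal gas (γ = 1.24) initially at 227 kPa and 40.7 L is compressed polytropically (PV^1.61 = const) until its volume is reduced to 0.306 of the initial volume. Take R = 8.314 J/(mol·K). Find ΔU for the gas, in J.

40800 J

T₁ = P₁V₁/(nR) = 227×40.7/(2.24×8.314) = 496 K.
Polytropic n=1.61: T₂ = T₁(V₁/V₂)^(n−1) = 496×(3.27)^0.61 = 1020 K; P₂ = P₁(V₁/V₂)^n = 1530 kPa.
For an ideal gas ΔU = nCvΔT with Cv = R/(γ−1) = 34.6 J/(mol·K).
ΔU = 2.24×34.6×(1020−496) = 40800 J.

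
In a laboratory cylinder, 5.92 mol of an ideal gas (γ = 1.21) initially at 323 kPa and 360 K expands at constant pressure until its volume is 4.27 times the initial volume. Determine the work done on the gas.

-57900 J

V₁ = nRT₁/P₁ = 5.92×8.314×360/323 = 54.9 L.
Isobaric: P stays 323 kPa; V/T = const ⇒ T₂ = 1540 K, V₂ = 234 L.
W = PΔV = 323×(234−54.9) kPa·L = 57900 J.
Work done on the gas = −W_by = -57900 J.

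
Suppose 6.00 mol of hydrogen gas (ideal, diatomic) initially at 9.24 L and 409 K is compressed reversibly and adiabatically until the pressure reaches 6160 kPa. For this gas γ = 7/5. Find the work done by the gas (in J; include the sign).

P₁ = nRT₁/V₁ = 6.00×8.314×409/9.24 = 2210 kPa.
Adiabatic: T₂/T₁ = (P₂/P₁)^((γ−1)/γ) ⇒ T₂ = 409×(2.79)^0.286 = 548 K; V₂ = 4.44 L.
ΔU = nCvΔT = 6.00×20.8×(548−409) = 17400 J.
Q = 0 for an adiabatic process, so W = −ΔU = -17400 J.

-17400 J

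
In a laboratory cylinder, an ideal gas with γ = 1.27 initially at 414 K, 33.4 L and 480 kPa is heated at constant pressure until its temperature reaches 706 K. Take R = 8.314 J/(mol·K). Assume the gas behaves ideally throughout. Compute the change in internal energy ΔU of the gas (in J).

41900 J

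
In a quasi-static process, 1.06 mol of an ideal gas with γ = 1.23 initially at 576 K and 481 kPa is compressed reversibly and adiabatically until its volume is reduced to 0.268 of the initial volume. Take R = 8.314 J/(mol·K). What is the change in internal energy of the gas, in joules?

7810 J

V₁ = nRT₁/P₁ = 1.06×8.314×576/481 = 10.6 L.
Adiabatic: TV^(γ−1) = const ⇒ T₂ = 576×(3.73)^0.230 = 780 K; PV^γ = const ⇒ P₂ = 2430 kPa.
For an ideal gas ΔU = nCvΔT with Cv = R/(γ−1) = 36.1 J/(mol·K).
ΔU = 1.06×36.1×(780−576) = 7810 J.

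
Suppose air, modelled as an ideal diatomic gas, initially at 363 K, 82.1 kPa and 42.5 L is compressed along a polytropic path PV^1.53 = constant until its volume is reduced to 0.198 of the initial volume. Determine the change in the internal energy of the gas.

11900 J

n = P₁V₁/(RT₁) = 82.1×42.5/(8.314×363) = 1.16 mol.
Polytropic n=1.53: T₂ = T₁(V₁/V₂)^(n−1) = 363×(5.05)^0.53 = 856 K; P₂ = P₁(V₁/V₂)^n = 978 kPa.
For an ideal gas ΔU = nCvΔT with Cv = (5/2)R = 20.8 J/(mol·K).
ΔU = 1.16×20.8×(856−363) = 11900 J.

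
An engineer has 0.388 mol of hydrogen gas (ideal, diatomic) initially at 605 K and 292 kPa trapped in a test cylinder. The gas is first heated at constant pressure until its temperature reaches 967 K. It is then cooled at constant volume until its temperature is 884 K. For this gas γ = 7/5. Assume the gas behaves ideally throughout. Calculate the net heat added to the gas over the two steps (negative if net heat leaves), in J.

V₁ = nRT₁/P₁ = 0.388×8.314×605/292 = 6.68 L.
Step 1 — Isobaric: P stays 292 kPa; V/T = const ⇒ T₂ = 967 K, V₂ = 10.7 L.
W = PΔV = 292×(10.7−6.68) kPa·L = 1170 J.
ΔU = nCvΔT = 0.388×20.8×(967−605) = 2920 J.
Q = ΔU + W = nCpΔT = 4090 J.
State after step 1: P = 292 kPa, V = 10.7 L, T = 967 K.
Step 2 — Isochoric: V stays 10.7 L; P/T = const ⇒ T₂ = 884 K, P₂ = 267 kPa.
W = 0 (no volume change).
ΔU = nCvΔT = 0.388×20.8×(884−967) = -669 J.
Q = ΔU = -669 J.
Net over both steps: W = 1170 J, Q = 3420 J, ΔU = 2250 J.

3420 J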